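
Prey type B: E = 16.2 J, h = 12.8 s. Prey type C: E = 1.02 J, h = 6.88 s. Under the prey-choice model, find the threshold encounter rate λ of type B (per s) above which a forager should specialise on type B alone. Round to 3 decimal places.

Drop type C once their profitability E₂/h₂ falls below the rate achievable on type B alone: E₂/h₂ = λE₁/(1 + λh₁).
Solve for λ: λE₁h₂ = E₂(1 + λh₁) → λ(E₁h₂ − E₂h₁) = E₂ → λ = E₂/(E₁h₂ − E₂h₁).
λ = 1.02/(16.2×6.88 − 1.02×12.8) = 1.02/98.4 = 0.01037 per s.

0.010 per s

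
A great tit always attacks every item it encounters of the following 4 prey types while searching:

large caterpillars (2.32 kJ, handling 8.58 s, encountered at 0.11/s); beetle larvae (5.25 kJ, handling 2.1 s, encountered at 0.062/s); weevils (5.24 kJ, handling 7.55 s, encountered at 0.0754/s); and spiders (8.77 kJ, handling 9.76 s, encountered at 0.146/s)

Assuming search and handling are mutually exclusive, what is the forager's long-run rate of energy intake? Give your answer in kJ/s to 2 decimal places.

0.55 kJ/s

R = (0.11×2.32 + 0.062×5.25 + 0.0754×5.24 + 0.146×8.77) / (1 + 0.11×8.58 + 0.062×2.1 + 0.0754×7.55 + 0.146×9.76) = 2.256/4.068 = 0.5546 kJ/s.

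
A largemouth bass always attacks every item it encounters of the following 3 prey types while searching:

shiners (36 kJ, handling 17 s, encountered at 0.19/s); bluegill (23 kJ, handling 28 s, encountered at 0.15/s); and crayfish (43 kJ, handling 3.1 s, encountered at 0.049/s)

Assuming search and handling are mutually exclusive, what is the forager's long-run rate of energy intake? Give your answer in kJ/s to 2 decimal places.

1.44 kJ/s

R = Σλ_iE_i / (1 + Σλ_ih_i)
Numerator: 0.19×36 + 0.15×23 + 0.049×43 = 12.4
Denominator: 1 + 0.19×17 + 0.15×28 + 0.049×3.1 = 8.582
R = 12.4/8.582 = 1.445 kJ/s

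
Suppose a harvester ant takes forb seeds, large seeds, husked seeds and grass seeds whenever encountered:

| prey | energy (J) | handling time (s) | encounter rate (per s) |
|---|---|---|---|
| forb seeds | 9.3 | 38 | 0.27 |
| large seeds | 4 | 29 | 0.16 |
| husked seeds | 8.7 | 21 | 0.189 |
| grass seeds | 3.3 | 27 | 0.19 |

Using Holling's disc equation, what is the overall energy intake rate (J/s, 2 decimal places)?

Energy encountered per unit search time: 0.27×9.3 + 0.16×4 + 0.189×8.7 + 0.19×3.3 = 5.422 J/s.
Handling time per unit search time: 0.27×38 + 0.16×29 + 0.189×21 + 0.19×27 = 24.
Rate = 5.422/(1 + 24) = 0.2169 J/s.

0.22 J/s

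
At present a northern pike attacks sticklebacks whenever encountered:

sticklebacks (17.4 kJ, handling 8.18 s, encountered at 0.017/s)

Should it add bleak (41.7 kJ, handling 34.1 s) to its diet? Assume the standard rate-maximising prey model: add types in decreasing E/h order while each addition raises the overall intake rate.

On sticklebacks alone, R = ΣλE/(1+Σλh) = 0.2958/1.139 = 0.2597 kJ/s.
bleak: E/h = 41.7/34.1 = 1.223 kJ/s.
Since 1.223 > R, including bleak increases the long-run rate.

Yes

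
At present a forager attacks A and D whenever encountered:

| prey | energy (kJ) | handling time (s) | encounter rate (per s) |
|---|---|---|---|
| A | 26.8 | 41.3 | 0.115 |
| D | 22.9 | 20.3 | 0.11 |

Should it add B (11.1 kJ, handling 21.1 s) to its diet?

On A and D alone, R = ΣλE/(1+Σλh) = 5.601/7.982 = 0.7017 kJ/s.
B: E/h = 11.1/21.1 = 0.5261 kJ/s.
Since 0.5261 < R, time spent handling B is better spent searching.

No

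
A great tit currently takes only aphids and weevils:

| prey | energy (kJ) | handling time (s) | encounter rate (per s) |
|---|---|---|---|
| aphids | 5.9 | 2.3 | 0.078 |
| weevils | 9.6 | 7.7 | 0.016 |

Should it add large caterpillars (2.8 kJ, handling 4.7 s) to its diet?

Yes

Intake rate on the current diet: R = (0.078×5.9 + 0.016×9.6) / (1 + 0.078×2.3 + 0.016×7.7) = 0.6138/1.303 = 0.4712 kJ/s.
large caterpillars: E/h = 2.8/4.7 = 0.5957 kJ/s.
0.5957 > 0.4712, so adding large caterpillars raises the average — include it.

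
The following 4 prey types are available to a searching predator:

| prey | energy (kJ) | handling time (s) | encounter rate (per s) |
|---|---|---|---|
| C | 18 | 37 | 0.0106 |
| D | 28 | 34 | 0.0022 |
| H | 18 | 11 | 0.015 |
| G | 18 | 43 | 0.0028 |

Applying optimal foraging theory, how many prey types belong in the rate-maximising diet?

Rank by E/h (kJ/s): H 1.64, D 0.824, C 0.486, G 0.419. Include each in turn until the next type's E/h falls below the running intake rate.
Rate on top 1: 0.2318. D: 0.824 > 0.2318 → include.
Rate on top 2: 0.2675. C: 0.486 > 0.2675 → include.
Rate on top 3: 0.3201. G: 0.419 > 0.3201 → include.
Optimal diet: H, D, C, G — 4 of 4 types.

4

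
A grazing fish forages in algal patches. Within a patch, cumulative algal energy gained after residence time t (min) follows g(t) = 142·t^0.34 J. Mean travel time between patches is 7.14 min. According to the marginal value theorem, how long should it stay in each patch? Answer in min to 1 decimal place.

Optimal t* satisfies g'(t*) = g(t*)/(T + t*).
g'(t) = 0.34·142·t^-0.66. Setting 0.34·142·t^-0.66 = 142·t^0.34/(7.14+t) gives 0.34(7.14+t) = t, so 0.66·t = 0.34×7.14.
t* = 0.34×7.14/0.66 = 3.678 min.

3.7 min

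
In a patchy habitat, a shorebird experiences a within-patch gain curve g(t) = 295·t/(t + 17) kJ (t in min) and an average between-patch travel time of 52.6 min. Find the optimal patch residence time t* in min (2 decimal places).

Maximise g(t)/(T+t): set derivative to zero → g'(t)(T+t) = g(t).
g'(t) = 295·17/(t + 17)². Setting 295·17/(t+17)² = 295t/[(t+17)(52.6+t)] gives 17(52.6+t) = t(t+17), so t² = 17×52.6 = 894.2.
t* = √894.2 = 29.9 min.

29.90 min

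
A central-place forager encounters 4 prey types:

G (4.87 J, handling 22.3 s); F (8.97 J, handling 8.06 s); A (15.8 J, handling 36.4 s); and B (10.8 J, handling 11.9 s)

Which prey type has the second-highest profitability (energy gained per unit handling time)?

Profitability E/h (J/s): G = 4.87/22.3 = 0.218, F = 8.97/8.06 = 1.11, A = 15.8/36.4 = 0.434, B = 10.8/11.9 = 0.908.
Ranked: F > B > A > G.

B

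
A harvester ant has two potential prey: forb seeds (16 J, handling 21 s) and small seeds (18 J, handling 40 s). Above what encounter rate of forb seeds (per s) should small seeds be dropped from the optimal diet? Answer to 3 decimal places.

0.069 per s

At the threshold, the rate on forb seeds alone equals the profitability of small seeds: λ·16/(1 + λ·21) = 18/40 = 0.45.
Rearranging, λ(16 − 0.45×21) = 0.45, so λ = 0.45/6.55 = 0.0687 per s.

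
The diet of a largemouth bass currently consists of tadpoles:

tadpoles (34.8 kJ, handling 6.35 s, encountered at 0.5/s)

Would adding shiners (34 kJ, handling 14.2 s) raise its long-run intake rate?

On tadpoles alone, R = ΣλE/(1+Σλh) = 17.4/4.175 = 4.168 kJ/s.
Profitability of shiners: 34/14.2 = 2.394 kJ/s.
Since 2.394 < R, time spent handling shiners is better spent searching.

No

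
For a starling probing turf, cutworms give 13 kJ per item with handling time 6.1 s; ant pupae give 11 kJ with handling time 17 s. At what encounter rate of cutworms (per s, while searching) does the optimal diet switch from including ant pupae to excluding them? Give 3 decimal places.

At the threshold, the rate on cutworms alone equals the profitability of ant pupae: λ·13/(1 + λ·6.1) = 11/17 = 0.6471.
Rearranging, λ(13 − 0.6471×6.1) = 0.6471, so λ = 0.6471/9.053 = 0.07147 per s.

0.071 per s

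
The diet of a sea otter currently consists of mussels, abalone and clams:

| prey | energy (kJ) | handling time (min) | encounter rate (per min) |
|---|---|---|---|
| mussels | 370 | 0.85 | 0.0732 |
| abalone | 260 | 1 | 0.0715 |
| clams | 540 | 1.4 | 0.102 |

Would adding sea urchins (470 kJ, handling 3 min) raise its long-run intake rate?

On mussels, abalone and clams alone, R = ΣλE/(1+Σλh) = 100.8/1.277 = 78.93 kJ/min.
sea urchins: E/h = 470/3 = 156.7 kJ/min.
156.7 > 78.93, so adding sea urchins raises the average — include it.

Yes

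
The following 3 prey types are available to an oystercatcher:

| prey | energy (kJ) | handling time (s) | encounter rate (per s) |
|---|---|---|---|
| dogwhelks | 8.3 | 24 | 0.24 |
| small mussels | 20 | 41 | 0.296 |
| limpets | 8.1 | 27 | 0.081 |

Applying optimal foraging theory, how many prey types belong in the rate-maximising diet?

1

E/h in descending order: small mussels 0.488, dogwhelks 0.346, limpets 0.3 kJ/s. The optimal diet is the largest prefix of this list for which every included type satisfies E_i/h_i > R on the types above it.
Rate on top 1: 0.4507. dogwhelks: 0.346 < 0.4507 → exclude; stop.
Optimal diet: small mussels — 1 of 3 types.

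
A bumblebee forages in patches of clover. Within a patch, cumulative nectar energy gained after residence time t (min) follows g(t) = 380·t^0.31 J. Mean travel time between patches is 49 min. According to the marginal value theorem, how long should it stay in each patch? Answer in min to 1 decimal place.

By the marginal value theorem, leave when the instantaneous gain rate g'(t) equals the habitat-wide average g(t)/(T + t).
g'(t) = 0.31·380·t^-0.69. Setting 0.31·380·t^-0.69 = 380·t^0.31/(49+t) gives 0.31(49+t) = t, so 0.69·t = 0.31×49.
t* = 0.31×49/0.69 = 22.01 min.

22.0 min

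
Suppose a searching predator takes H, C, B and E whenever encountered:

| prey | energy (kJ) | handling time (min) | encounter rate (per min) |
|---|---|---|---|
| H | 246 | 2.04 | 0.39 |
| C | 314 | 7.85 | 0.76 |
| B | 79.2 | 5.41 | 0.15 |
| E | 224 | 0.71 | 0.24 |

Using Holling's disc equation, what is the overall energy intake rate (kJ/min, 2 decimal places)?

45.77 kJ/min

R = Σλ_iE_i / (1 + Σλ_ih_i)
Numerator: 0.39×246 + 0.76×314 + 0.15×79.2 + 0.24×224 = 400.2
Denominator: 1 + 0.39×2.04 + 0.76×7.85 + 0.15×5.41 + 0.24×0.71 = 8.744
R = 400.2/8.744 = 45.77 kJ/min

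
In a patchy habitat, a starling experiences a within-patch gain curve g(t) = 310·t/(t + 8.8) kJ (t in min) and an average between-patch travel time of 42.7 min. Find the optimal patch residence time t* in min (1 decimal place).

By the marginal value theorem, leave when the instantaneous gain rate g'(t) equals the habitat-wide average g(t)/(T + t).
g'(t) = 310·8.8/(t + 8.8)². Setting 310·8.8/(t+8.8)² = 310t/[(t+8.8)(42.7+t)] gives 8.8(42.7+t) = t(t+8.8), so t² = 8.8×42.7 = 375.8.
t* = √375.8 = 19.38 min.

19.4 min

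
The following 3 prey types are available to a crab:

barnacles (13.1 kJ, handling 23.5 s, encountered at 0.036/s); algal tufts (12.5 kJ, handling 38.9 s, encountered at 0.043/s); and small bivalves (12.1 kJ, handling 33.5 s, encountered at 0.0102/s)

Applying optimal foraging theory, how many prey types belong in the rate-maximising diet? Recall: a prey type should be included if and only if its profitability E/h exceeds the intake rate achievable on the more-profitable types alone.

Profitabilities (E/h, kJ/s): barnacles 0.557, small bivalves 0.361, algal tufts 0.321. Add prey in this order while the next type's profitability exceeds the intake rate on those already taken.
Rate on top 1: 0.2555. small bivalves: 0.361 > 0.2555 → include.
Rate on top 2: 0.272. algal tufts: 0.321 > 0.272 → include.
Optimal diet: barnacles, small bivalves, algal tufts — 3 of 3 types.

3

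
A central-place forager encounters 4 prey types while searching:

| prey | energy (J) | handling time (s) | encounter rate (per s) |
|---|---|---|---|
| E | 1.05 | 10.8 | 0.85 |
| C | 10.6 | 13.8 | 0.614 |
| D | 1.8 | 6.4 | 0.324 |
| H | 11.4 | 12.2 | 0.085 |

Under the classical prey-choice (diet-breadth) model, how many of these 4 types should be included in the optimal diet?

2

Rank by E/h (J/s): H 0.934, C 0.768, D 0.281, E 0.0972. Include each in turn until the next type's E/h falls below the running intake rate.
Rate on top 1: 0.4757. C: 0.768 > 0.4757 → include.
Rate on top 2: 0.7114. D: 0.281 < 0.7114 → exclude; stop.
Optimal diet: H, C — 2 of 4 types.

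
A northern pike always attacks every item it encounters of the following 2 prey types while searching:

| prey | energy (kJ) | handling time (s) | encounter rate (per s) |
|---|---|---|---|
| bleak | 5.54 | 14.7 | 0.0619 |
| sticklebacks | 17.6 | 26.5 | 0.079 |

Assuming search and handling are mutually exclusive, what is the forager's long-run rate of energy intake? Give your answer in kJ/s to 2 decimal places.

R = Σλ_iE_i / (1 + Σλ_ih_i)
Numerator: 0.0619×5.54 + 0.079×17.6 = 1.733
Denominator: 1 + 0.0619×14.7 + 0.079×26.5 = 4.003
R = 1.733/4.003 = 0.433 kJ/s

0.43 kJ/s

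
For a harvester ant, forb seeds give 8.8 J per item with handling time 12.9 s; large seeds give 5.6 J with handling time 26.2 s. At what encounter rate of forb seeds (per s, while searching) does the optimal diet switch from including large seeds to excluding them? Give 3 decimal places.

0.035 per s

The zero-one rule: include large seeds iff E₂/h₂ > λE₁/(1+λh₁). Equality gives the switch point.
λE₁h₂ = E₂ + λE₂h₁ ⇒ λ = E₂/(E₁h₂ − E₂h₁) = 5.6/(230.6 − 72.24) = 0.03537 per s.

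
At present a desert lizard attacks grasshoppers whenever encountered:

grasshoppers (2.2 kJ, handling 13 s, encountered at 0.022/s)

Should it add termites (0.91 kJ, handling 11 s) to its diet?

Yes

Intake rate on the current diet: R = (0.022×2.2) / (1 + 0.022×13) = 0.0484/1.286 = 0.03764 kJ/s.
termites: E/h = 0.91/11 = 0.08273 kJ/s.
0.08273 > 0.03764, so adding termites raises the average — include it.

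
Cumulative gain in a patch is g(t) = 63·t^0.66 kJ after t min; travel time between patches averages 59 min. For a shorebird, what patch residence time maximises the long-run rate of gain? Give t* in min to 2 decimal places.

Maximise g(t)/(T+t): set derivative to zero → g'(t)(T+t) = g(t).
g'(t) = 0.66·63·t^-0.34. Setting 0.66·63·t^-0.34 = 63·t^0.66/(59+t) gives 0.66(59+t) = t, so 0.34·t = 0.66×59.
t* = 0.66×59/0.34 = 114.5 min.

114.53 min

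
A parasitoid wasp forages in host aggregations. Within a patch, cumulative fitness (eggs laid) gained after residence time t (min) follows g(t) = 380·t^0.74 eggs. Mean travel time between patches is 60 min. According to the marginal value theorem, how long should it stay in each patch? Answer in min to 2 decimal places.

Optimal t* satisfies g'(t*) = g(t*)/(T + t*).
g'(t) = 0.74·380·t^-0.26. Setting 0.74·380·t^-0.26 = 380·t^0.74/(60+t) gives 0.74(60+t) = t, so 0.26·t = 0.74×60.
t* = 0.74×60/0.26 = 170.8 min.

170.77 min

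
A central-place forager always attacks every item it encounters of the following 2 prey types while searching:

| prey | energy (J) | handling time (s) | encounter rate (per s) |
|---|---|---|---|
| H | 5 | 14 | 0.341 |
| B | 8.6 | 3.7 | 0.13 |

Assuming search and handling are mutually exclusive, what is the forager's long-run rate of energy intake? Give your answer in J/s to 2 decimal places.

0.45 J/s

R = (0.341×5 + 0.13×8.6) / (1 + 0.341×14 + 0.13×3.7) = 2.823/6.255 = 0.4513 J/s.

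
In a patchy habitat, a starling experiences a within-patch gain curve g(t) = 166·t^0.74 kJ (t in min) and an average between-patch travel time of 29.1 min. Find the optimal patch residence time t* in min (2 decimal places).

Optimal t* satisfies g'(t*) = g(t*)/(T + t*).
g'(t) = 0.74·166·t^-0.26. Setting 0.74·166·t^-0.26 = 166·t^0.74/(29.1+t) gives 0.74(29.1+t) = t, so 0.26·t = 0.74×29.1.
t* = 0.74×29.1/0.26 = 82.82 min.

82.82 min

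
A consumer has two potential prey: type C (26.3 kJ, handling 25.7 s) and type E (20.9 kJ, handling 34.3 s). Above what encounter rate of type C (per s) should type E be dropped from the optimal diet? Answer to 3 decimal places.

The zero-one rule: include type E iff E₂/h₂ > λE₁/(1+λh₁). Equality gives the switch point.
λE₁h₂ = E₂ + λE₂h₁ ⇒ λ = E₂/(E₁h₂ − E₂h₁) = 20.9/(902.1 − 537.1) = 0.05727 per s.

0.057 per s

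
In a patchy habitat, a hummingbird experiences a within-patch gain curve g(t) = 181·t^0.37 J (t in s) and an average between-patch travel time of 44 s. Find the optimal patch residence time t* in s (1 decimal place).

25.8 s

Optimal t* satisfies g'(t*) = g(t*)/(T + t*).
g'(t) = 0.37·181·t^-0.63. Setting 0.37·181·t^-0.63 = 181·t^0.37/(44+t) gives 0.37(44+t) = t, so 0.63·t = 0.37×44.
t* = 0.37×44/0.63 = 25.84 s.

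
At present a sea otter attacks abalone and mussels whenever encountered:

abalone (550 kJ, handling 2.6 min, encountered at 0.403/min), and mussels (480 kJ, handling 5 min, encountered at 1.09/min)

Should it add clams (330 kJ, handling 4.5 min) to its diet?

No

On abalone and mussels alone, R = ΣλE/(1+Σλh) = 744.9/7.498 = 99.34 kJ/min.
Profitability of clams: 330/4.5 = 73.33 kJ/min.
73.33 < 99.34, so adding clams would lower the average — exclude it.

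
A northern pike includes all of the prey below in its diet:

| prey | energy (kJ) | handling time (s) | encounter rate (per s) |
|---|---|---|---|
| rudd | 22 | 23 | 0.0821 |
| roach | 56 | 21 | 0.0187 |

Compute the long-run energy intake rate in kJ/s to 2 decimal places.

R = Σλ_iE_i / (1 + Σλ_ih_i)
Numerator: 0.0821×22 + 0.0187×56 = 2.853
Denominator: 1 + 0.0821×23 + 0.0187×21 = 3.281
R = 2.853/3.281 = 0.8697 kJ/s

0.87 kJ/s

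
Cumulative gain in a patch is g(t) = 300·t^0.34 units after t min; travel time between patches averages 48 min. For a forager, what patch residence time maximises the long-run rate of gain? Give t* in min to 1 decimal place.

24.7 min

Optimal t* satisfies g'(t*) = g(t*)/(T + t*).
g'(t) = 0.34·300·t^-0.66. Setting 0.34·300·t^-0.66 = 300·t^0.34/(48+t) gives 0.34(48+t) = t, so 0.66·t = 0.34×48.
t* = 0.34×48/0.66 = 24.73 min.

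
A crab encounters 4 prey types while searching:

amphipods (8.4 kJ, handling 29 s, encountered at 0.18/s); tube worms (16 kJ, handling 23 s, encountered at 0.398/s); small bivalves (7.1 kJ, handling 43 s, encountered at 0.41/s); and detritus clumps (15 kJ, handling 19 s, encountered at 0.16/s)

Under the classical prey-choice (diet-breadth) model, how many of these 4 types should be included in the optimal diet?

2

Rank by E/h (kJ/s): detritus clumps 0.789, tube worms 0.696, amphipods 0.29, small bivalves 0.165. Include each in turn until the next type's E/h falls below the running intake rate.
Rate on top 1: 0.5941. tube worms: 0.696 > 0.5941 → include.
Rate on top 2: 0.6645. amphipods: 0.29 < 0.6645 → exclude; stop.
Optimal diet: detritus clumps, tube worms — 2 of 4 types.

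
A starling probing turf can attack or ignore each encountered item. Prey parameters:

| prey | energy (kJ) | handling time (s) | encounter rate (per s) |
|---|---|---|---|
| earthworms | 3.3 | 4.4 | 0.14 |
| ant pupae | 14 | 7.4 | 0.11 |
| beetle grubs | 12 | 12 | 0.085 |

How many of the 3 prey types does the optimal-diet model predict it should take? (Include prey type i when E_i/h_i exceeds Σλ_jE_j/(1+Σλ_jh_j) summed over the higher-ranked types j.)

2

E/h in descending order: ant pupae 1.89, beetle grubs 1, earthworms 0.75 kJ/s. The optimal diet is the largest prefix of this list for which every included type satisfies E_i/h_i > R on the types above it.
Rate on top 1: 0.849. beetle grubs: 1 > 0.849 → include.
Rate on top 2: 0.9033. earthworms: 0.75 < 0.9033 → exclude; stop.
Optimal diet: ant pupae, beetle grubs — 2 of 3 types.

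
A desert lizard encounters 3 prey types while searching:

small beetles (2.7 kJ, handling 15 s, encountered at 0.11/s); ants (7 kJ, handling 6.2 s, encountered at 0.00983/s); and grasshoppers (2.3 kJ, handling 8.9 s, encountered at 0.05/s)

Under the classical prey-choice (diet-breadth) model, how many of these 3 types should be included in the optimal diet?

3

Rank by E/h (kJ/s): ants 1.13, grasshoppers 0.258, small beetles 0.18. Include each in turn until the next type's E/h falls below the running intake rate.
Rate on top 1: 0.06486. grasshoppers: 0.258 > 0.06486 → include.
Rate on top 2: 0.1221. small beetles: 0.18 > 0.1221 → include.
Optimal diet: ants, grasshoppers, small beetles — 3 of 3 types.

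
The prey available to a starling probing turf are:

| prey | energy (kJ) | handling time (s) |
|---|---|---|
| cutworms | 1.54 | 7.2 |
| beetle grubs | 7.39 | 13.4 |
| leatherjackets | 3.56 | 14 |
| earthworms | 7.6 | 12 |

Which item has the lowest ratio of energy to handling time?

cutworms

In descending order of E/h:
earthworms: 7.6/12 = 0.633 kJ/s
beetle grubs: 7.39/13.4 = 0.551 kJ/s
leatherjackets: 3.56/14 = 0.254 kJ/s
cutworms: 1.54/7.2 = 0.214 kJ/s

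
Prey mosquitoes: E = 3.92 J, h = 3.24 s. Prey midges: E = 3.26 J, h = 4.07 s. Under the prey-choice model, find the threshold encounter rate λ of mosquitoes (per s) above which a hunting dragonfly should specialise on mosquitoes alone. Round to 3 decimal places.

At the threshold, the rate on mosquitoes alone equals the profitability of midges: λ·3.92/(1 + λ·3.24) = 3.26/4.07 = 0.801.
Rearranging, λ(3.92 − 0.801×3.24) = 0.801, so λ = 0.801/1.325 = 0.6046 per s.

0.605 per s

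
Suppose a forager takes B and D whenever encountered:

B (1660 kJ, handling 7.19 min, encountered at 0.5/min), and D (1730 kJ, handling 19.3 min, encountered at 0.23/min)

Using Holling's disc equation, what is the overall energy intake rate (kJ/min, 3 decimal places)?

R = (0.5×1660 + 0.23×1730) / (1 + 0.5×7.19 + 0.23×19.3) = 1228/9.034 = 135.9 kJ/min.

135.920 kJ/min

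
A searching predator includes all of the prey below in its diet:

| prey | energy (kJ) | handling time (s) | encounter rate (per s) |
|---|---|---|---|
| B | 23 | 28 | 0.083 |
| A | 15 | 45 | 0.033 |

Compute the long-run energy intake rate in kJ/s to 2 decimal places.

0.50 kJ/s

Energy encountered per unit search time: 0.083×23 + 0.033×15 = 2.404 kJ/s.
Handling time per unit search time: 0.083×28 + 0.033×45 = 3.809.
Rate = 2.404/(1 + 3.809) = 0.4999 kJ/s.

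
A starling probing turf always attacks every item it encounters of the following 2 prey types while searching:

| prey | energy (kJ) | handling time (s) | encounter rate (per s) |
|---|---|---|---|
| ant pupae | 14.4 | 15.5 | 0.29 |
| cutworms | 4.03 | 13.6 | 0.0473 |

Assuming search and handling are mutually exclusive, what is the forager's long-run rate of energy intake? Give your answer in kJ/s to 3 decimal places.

0.711 kJ/s

R = (0.29×14.4 + 0.0473×4.03) / (1 + 0.29×15.5 + 0.0473×13.6) = 4.367/6.138 = 0.7114 kJ/s.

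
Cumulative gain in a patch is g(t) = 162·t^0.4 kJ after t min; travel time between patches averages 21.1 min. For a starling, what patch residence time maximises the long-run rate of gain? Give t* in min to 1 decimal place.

14.1 min

Optimal t* satisfies g'(t*) = g(t*)/(T + t*).
g'(t) = 0.4·162·t^-0.6. Setting 0.4·162·t^-0.6 = 162·t^0.4/(21.1+t) gives 0.4(21.1+t) = t, so 0.60·t = 0.4×21.1.
t* = 0.4×21.1/0.60 = 14.07 min.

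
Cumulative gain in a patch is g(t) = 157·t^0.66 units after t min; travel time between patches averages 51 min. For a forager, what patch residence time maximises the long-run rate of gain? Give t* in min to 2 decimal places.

99.00 min

Optimal t* satisfies g'(t*) = g(t*)/(T + t*).
g'(t) = 0.66·157·t^-0.34. Setting 0.66·157·t^-0.34 = 157·t^0.66/(51+t) gives 0.66(51+t) = t, so 0.34·t = 0.66×51.
t* = 0.66×51/0.34 = 99 min.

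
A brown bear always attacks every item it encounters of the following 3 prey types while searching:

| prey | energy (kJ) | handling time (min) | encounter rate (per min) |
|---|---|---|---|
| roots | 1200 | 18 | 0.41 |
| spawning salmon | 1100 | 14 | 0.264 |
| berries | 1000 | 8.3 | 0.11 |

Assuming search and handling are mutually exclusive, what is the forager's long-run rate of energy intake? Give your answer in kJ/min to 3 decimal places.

R = (0.41×1200 + 0.264×1100 + 0.11×1000) / (1 + 0.41×18 + 0.264×14 + 0.11×8.3) = 892.4/12.99 = 68.7 kJ/min.

68.704 kJ/min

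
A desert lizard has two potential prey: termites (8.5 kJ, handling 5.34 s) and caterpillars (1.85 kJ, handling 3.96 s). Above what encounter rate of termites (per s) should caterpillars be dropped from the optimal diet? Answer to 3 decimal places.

0.078 per s

Drop caterpillars once their profitability E₂/h₂ falls below the rate achievable on termites alone: E₂/h₂ = λE₁/(1 + λh₁).
Solve for λ: λE₁h₂ = E₂(1 + λh₁) → λ(E₁h₂ − E₂h₁) = E₂ → λ = E₂/(E₁h₂ − E₂h₁).
λ = 1.85/(8.5×3.96 − 1.85×5.34) = 1.85/23.78 = 0.07779 per s.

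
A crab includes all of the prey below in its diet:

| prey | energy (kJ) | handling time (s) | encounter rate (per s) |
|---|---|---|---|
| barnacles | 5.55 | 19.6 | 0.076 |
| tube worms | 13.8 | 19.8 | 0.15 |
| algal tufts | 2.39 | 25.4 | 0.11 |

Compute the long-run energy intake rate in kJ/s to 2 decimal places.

R = Σλ_iE_i / (1 + Σλ_ih_i)
Numerator: 0.076×5.55 + 0.15×13.8 + 0.11×2.39 = 2.755
Denominator: 1 + 0.076×19.6 + 0.15×19.8 + 0.11×25.4 = 8.254
R = 2.755/8.254 = 0.3338 kJ/s

0.33 kJ/s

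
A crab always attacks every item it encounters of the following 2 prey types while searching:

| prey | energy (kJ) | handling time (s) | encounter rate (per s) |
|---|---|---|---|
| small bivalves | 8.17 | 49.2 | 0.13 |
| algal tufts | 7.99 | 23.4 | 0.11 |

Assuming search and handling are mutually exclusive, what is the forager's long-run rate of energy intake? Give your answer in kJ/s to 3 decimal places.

R = (0.13×8.17 + 0.11×7.99) / (1 + 0.13×49.2 + 0.11×23.4) = 1.941/9.97 = 0.1947 kJ/s.

0.195 kJ/s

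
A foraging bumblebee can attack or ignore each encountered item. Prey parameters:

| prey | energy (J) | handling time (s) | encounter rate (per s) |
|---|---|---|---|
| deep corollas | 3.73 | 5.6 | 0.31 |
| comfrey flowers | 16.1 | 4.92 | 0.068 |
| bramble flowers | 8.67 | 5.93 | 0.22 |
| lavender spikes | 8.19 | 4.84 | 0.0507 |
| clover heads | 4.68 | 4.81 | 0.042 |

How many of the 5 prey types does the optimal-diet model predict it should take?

E/h in descending order: comfrey flowers 3.27, lavender spikes 1.69, bramble flowers 1.46, clover heads 0.973, deep corollas 0.666 J/s. The optimal diet is the largest prefix of this list for which every included type satisfies E_i/h_i > R on the types above it.
Rate on top 1: 0.8203. lavender spikes: 1.69 > 0.8203 → include.
Rate on top 2: 0.9557. bramble flowers: 1.46 > 0.9557 → include.
Rate on top 3: 1.185. clover heads: 0.973 < 1.185 → exclude; stop.
Optimal diet: comfrey flowers, lavender spikes, bramble flowers — 3 of 5 types.

3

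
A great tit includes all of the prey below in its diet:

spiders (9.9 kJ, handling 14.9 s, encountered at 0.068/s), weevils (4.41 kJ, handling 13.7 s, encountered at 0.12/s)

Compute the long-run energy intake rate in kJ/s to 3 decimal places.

R = Σλ_iE_i / (1 + Σλ_ih_i)
Numerator: 0.068×9.9 + 0.12×4.41 = 1.202
Denominator: 1 + 0.068×14.9 + 0.12×13.7 = 3.657
R = 1.202/3.657 = 0.3288 kJ/s

0.329 kJ/s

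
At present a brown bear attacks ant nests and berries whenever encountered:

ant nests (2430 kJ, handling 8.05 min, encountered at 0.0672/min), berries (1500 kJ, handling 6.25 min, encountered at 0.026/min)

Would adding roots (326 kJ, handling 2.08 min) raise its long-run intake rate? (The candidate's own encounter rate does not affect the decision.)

On ant nests and berries alone, R = ΣλE/(1+Σλh) = 202.3/1.703 = 118.8 kJ/min.
Profitability of roots: 326/2.08 = 156.7 kJ/min.
Since 156.7 > R, including roots increases the long-run rate.

Yes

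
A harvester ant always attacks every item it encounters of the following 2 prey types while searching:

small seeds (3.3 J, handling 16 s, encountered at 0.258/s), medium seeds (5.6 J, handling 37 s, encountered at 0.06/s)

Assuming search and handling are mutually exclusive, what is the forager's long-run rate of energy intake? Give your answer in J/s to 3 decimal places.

0.162 J/s

R = Σλ_iE_i / (1 + Σλ_ih_i)
Numerator: 0.258×3.3 + 0.06×5.6 = 1.187
Denominator: 1 + 0.258×16 + 0.06×37 = 7.348
R = 1.187/7.348 = 0.1616 J/s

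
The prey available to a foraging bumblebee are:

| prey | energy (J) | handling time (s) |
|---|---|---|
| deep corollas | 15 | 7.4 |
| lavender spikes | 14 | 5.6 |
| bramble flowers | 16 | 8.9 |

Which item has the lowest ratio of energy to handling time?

In descending order of E/h:
lavender spikes: 14/5.6 = 2.5 J/s
deep corollas: 15/7.4 = 2.03 J/s
bramble flowers: 16/8.9 = 1.8 J/s

bramble flowers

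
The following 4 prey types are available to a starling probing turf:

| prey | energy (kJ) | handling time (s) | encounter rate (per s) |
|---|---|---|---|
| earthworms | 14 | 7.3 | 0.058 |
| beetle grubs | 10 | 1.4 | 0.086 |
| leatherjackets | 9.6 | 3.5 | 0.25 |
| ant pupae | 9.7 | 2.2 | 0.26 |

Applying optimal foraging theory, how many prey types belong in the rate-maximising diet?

3

E/h in descending order: beetle grubs 7.14, ant pupae 4.41, leatherjackets 2.74, earthworms 1.92 kJ/s. The optimal diet is the largest prefix of this list for which every included type satisfies E_i/h_i > R on the types above it.
Rate on top 1: 0.7676. ant pupae: 4.41 > 0.7676 → include.
Rate on top 2: 1.998. leatherjackets: 2.74 > 1.998 → include.
Rate on top 3: 2.252. earthworms: 1.92 < 2.252 → exclude; stop.
Optimal diet: beetle grubs, ant pupae, leatherjackets — 3 of 4 types.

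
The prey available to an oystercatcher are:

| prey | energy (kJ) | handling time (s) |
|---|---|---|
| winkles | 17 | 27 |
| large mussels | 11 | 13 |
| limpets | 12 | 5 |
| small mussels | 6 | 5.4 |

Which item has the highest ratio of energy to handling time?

limpets

Profitability E/h (kJ/s): winkles = 17/27 = 0.63, large mussels = 11/13 = 0.846, limpets = 12/5 = 2.4, small mussels = 6/5.4 = 1.11.
Ranked: limpets > small mussels > large mussels > winkles.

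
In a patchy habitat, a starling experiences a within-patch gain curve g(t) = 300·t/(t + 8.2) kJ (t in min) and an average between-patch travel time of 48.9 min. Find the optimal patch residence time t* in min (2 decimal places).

By the marginal value theorem, leave when the instantaneous gain rate g'(t) equals the habitat-wide average g(t)/(T + t).
g'(t) = 300·8.2/(t + 8.2)². Setting 300·8.2/(t+8.2)² = 300t/[(t+8.2)(48.9+t)] gives 8.2(48.9+t) = t(t+8.2), so t² = 8.2×48.9 = 401.
t* = √401 = 20.02 min.

20.02 min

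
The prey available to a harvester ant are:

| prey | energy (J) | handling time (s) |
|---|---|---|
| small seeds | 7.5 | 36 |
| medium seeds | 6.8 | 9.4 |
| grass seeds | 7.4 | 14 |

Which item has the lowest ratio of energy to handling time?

In descending order of E/h:
medium seeds: 6.8/9.4 = 0.723 J/s
grass seeds: 7.4/14 = 0.529 J/s
small seeds: 7.5/36 = 0.208 J/s

small seeds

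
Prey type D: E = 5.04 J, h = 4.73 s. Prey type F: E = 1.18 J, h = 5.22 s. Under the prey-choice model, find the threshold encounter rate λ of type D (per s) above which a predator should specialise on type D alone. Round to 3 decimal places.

0.057 per s

The zero-one rule: include type F iff E₂/h₂ > λE₁/(1+λh₁). Equality gives the switch point.
λE₁h₂ = E₂ + λE₂h₁ ⇒ λ = E₂/(E₁h₂ − E₂h₁) = 1.18/(26.31 − 5.581) = 0.05693 per s.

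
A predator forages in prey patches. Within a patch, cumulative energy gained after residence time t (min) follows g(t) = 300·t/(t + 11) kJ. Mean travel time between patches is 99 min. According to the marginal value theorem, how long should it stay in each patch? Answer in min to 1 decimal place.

33.0 min

Optimal t* satisfies g'(t*) = g(t*)/(T + t*).
g'(t) = 300·11/(t + 11)². Setting 300·11/(t+11)² = 300t/[(t+11)(99+t)] gives 11(99+t) = t(t+11), so t² = 11×99 = 1089.
t* = √1089 = 33 min.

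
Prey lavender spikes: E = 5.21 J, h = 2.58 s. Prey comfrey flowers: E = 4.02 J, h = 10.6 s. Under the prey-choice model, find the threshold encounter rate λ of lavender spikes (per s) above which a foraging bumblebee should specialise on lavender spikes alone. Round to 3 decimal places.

0.090 per s

The zero-one rule: include comfrey flowers iff E₂/h₂ > λE₁/(1+λh₁). Equality gives the switch point.
λE₁h₂ = E₂ + λE₂h₁ ⇒ λ = E₂/(E₁h₂ − E₂h₁) = 4.02/(55.23 − 10.37) = 0.08962 per s.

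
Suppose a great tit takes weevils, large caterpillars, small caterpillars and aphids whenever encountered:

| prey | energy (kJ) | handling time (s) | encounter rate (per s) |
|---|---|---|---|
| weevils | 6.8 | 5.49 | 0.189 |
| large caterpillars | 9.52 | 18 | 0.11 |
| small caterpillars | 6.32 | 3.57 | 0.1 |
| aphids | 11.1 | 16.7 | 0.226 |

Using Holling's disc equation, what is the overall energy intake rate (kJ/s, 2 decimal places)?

R = Σλ_iE_i / (1 + Σλ_ih_i)
Numerator: 0.189×6.8 + 0.11×9.52 + 0.1×6.32 + 0.226×11.1 = 5.473
Denominator: 1 + 0.189×5.49 + 0.11×18 + 0.1×3.57 + 0.226×16.7 = 8.149
R = 5.473/8.149 = 0.6716 kJ/s

0.67 kJ/s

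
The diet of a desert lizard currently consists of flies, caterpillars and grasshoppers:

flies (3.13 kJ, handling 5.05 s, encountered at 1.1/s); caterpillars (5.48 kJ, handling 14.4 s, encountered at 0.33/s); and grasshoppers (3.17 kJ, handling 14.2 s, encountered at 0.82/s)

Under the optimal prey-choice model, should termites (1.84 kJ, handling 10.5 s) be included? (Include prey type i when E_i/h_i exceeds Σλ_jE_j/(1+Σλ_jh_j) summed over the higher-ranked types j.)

No

Intake rate on the current diet: R = (1.1×3.13 + 0.33×5.48 + 0.82×3.17) / (1 + 1.1×5.05 + 0.33×14.4 + 0.82×14.2) = 7.851/22.95 = 0.3421 kJ/s.
Profitability of termites: 1.84/10.5 = 0.1752 kJ/s.
Since 0.1752 < R, time spent handling termites is better spent searching.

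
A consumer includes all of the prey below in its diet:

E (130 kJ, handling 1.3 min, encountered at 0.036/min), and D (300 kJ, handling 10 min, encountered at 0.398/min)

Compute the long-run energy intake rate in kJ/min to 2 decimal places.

Energy encountered per unit search time: 0.036×130 + 0.398×300 = 124.1 kJ/min.
Handling time per unit search time: 0.036×1.3 + 0.398×10 = 4.027.
Rate = 124.1/(1 + 4.027) = 24.68 kJ/min.

24.68 kJ/min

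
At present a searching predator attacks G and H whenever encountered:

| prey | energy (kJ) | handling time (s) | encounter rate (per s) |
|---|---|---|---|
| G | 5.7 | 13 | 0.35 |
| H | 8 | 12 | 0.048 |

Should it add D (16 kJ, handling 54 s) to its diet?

No

Current rate: (0.35×5.7 + 0.048×8)/(1 + 0.35×13 + 0.048×12) = 0.3883 kJ/s.
Profitability of D: 16/54 = 0.2963 kJ/s.
Since 0.2963 < R, time spent handling D is better spent searching.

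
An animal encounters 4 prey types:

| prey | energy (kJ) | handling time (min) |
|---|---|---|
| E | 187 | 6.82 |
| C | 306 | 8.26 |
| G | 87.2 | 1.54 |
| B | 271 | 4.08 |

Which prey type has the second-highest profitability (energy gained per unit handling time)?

G

Profitability E/h (kJ/min): E = 187/6.82 = 27.4, C = 306/8.26 = 37, G = 87.2/1.54 = 56.6, B = 271/4.08 = 66.4.
Ranked: B > G > C > E.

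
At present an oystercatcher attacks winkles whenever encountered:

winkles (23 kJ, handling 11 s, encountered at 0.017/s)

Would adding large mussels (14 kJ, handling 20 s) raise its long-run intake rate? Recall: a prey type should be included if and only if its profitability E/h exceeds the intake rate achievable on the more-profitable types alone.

Current rate: (0.017×23)/(1 + 0.017×11) = 0.3294 kJ/s.
Profitability of large mussels: 14/20 = 0.7 kJ/s.
Since 0.7 > R, including large mussels increases the long-run rate.

Yes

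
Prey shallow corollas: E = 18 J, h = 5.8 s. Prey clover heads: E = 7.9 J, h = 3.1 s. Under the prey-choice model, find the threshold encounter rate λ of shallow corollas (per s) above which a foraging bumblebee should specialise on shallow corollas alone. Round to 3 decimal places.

The zero-one rule: include clover heads iff E₂/h₂ > λE₁/(1+λh₁). Equality gives the switch point.
λE₁h₂ = E₂ + λE₂h₁ ⇒ λ = E₂/(E₁h₂ − E₂h₁) = 7.9/(55.8 − 45.82) = 0.7916 per s.

0.792 per s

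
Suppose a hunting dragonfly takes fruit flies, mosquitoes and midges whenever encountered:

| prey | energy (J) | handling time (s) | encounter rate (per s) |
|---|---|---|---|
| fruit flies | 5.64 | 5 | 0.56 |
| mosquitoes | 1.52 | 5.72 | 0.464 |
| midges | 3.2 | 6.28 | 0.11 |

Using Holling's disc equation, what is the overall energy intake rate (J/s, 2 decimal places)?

R = (0.56×5.64 + 0.464×1.52 + 0.11×3.2) / (1 + 0.56×5 + 0.464×5.72 + 0.11×6.28) = 4.216/7.145 = 0.59 J/s.

0.59 J/s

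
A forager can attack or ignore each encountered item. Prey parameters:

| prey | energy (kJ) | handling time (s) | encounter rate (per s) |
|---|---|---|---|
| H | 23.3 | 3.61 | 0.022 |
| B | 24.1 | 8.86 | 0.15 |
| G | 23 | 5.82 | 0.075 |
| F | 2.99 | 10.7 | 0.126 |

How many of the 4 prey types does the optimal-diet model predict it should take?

Rank by E/h (kJ/s): H 6.45, G 3.95, B 2.72, F 0.279. Include each in turn until the next type's E/h falls below the running intake rate.
Rate on top 1: 0.4749. G: 3.95 > 0.4749 → include.
Rate on top 2: 1.476. B: 2.72 > 1.476 → include.
Rate on top 3: 2.057. F: 0.279 < 2.057 → exclude; stop.
Optimal diet: H, G, B — 3 of 4 types.

3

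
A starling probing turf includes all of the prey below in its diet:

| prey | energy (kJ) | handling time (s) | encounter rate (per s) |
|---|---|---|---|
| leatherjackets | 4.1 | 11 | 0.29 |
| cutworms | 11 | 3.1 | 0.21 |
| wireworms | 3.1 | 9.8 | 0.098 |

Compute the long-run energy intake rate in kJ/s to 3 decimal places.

Energy encountered per unit search time: 0.29×4.1 + 0.21×11 + 0.098×3.1 = 3.803 kJ/s.
Handling time per unit search time: 0.29×11 + 0.21×3.1 + 0.098×9.8 = 4.801.
Rate = 3.803/(1 + 4.801) = 0.6555 kJ/s.

0.655 kJ/s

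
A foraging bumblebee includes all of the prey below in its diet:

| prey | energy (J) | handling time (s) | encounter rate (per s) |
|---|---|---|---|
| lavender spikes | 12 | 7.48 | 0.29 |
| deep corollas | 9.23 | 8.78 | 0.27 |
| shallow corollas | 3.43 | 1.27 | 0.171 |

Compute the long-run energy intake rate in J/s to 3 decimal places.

1.139 J/s

R = Σλ_iE_i / (1 + Σλ_ih_i)
Numerator: 0.29×12 + 0.27×9.23 + 0.171×3.43 = 6.559
Denominator: 1 + 0.29×7.48 + 0.27×8.78 + 0.171×1.27 = 5.757
R = 6.559/5.757 = 1.139 J/s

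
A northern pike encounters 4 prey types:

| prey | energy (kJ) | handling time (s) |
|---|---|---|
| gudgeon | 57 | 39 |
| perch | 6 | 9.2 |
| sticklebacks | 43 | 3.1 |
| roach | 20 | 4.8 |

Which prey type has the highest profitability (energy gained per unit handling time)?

Profitability E/h (kJ/s): gudgeon = 57/39 = 1.46, perch = 6/9.2 = 0.652, sticklebacks = 43/3.1 = 13.9, roach = 20/4.8 = 4.17.
Ranked: sticklebacks > roach > gudgeon > perch.

sticklebacks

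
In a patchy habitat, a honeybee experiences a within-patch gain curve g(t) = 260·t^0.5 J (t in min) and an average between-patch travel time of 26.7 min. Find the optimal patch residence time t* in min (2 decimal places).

26.70 min

By the marginal value theorem, leave when the instantaneous gain rate g'(t) equals the habitat-wide average g(t)/(T + t).
g'(t) = 0.5·260·t^-0.5. Setting 0.5·260·t^-0.5 = 260·t^0.5/(26.7+t) gives 0.5(26.7+t) = t, so 0.50·t = 0.5×26.7.
t* = 0.5×26.7/0.50 = 26.7 min.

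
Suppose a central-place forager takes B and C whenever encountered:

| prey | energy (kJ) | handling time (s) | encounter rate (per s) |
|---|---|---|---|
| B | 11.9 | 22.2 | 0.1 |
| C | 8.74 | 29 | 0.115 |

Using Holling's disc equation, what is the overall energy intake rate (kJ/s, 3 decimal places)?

R = (0.1×11.9 + 0.115×8.74) / (1 + 0.1×22.2 + 0.115×29) = 2.195/6.555 = 0.3349 kJ/s.

0.335 kJ/s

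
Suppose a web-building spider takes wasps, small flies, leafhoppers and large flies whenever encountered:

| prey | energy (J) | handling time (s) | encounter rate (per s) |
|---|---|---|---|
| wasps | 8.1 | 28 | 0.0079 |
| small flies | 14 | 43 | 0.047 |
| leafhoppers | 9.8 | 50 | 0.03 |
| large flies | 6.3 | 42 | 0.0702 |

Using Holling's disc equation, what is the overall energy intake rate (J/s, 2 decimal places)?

R = Σλ_iE_i / (1 + Σλ_ih_i)
Numerator: 0.0079×8.1 + 0.047×14 + 0.03×9.8 + 0.0702×6.3 = 1.458
Denominator: 1 + 0.0079×28 + 0.047×43 + 0.03×50 + 0.0702×42 = 7.691
R = 1.458/7.691 = 0.1896 J/s

0.19 J/s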